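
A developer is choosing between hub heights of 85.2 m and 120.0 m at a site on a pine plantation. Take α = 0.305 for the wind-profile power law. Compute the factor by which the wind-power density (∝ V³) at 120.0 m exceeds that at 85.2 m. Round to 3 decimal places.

Speed ratio: V_B/V_A = (z_B/z_A)^α = (120.0/85.2)^0.305 = (1.4085)^0.305 = 1.11011
Power-density ratio: P_B/P_A = (V_B/V_A)³ = (1.11011)³ = 1.36804

1.368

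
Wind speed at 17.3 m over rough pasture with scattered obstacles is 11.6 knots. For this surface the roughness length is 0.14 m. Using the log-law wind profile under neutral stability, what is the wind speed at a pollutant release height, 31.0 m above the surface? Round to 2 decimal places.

Log law: V(z) ∝ ln(z/z₀), so V₂/V₁ = ln(z₂/z₀) / ln(z₁/z₀).
ln(31.0/0.14) = 5.4001, ln(17.3/0.14) = 4.8168
V₂ = 11.6 × 5.4001/4.8168 = 11.6 × 1.1211 = 13.0047 knots

13.00 knots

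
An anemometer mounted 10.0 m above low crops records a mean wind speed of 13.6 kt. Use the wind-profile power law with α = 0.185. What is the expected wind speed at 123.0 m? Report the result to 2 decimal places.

Power-law profile: V₂ = V₁ · (z₂/z₁)^α
V₂ = 13.6 × (123.0/10.0)^0.185 = 13.6 × (12.3000)^0.185
    = 13.6 × 1.5909 = 21.6357 kt

21.64 kt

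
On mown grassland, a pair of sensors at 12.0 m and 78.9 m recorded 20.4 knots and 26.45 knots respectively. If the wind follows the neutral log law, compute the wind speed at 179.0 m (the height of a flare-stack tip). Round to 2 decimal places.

29.08 knots

Log law: V ∝ ln(z/z₀). From the pair, with r = V₁/V₂ = 0.77127,
ln z₀ = (ln z₁ − r·ln z₂)/(1 − r) = (2.4849 − 0.77127×4.3682)/0.22873 = -3.8653 → z₀ = 0.02096 m
V₃ = V₁ · ln(z₃/z₀)/ln(z₁/z₀) = 20.4 × 9.0527/6.3502 = 29.0817 knots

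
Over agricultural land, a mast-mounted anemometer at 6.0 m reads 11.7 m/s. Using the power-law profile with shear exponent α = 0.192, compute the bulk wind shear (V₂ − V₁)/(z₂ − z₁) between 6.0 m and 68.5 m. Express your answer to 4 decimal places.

0.1116 m/s/m

Power law: V₂ = V₁ · (z₂/z₁)^α = 11.7 × (11.4167)^0.192 = 18.6738 m/s
ΔV/Δz = (18.6738 − 11.7)/(68.5 − 6.0) = 6.9738/62.5000 = 0.11158 m/s/m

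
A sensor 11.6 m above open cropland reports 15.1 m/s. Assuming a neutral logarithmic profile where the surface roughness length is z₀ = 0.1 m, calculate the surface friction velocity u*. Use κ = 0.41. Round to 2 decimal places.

u* ≈ 1.30 m/s

Log law: V(z) = (u*/κ) · ln(z/z₀) ⇒ u* = κ · V / ln(z/z₀)
u* = 0.41 × 15.1 / ln(11.6/0.1) = 0.41 × 15.1 / 4.7536
   = 6.1910 / 4.7536 = 1.3024 m/s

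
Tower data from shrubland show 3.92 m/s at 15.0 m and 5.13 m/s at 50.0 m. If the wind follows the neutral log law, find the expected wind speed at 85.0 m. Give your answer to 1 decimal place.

5.7 m/s

Log law: V ∝ ln(z/z₀). From the pair, with r = V₁/V₂ = 0.76413,
ln z₀ = (ln z₁ − r·ln z₂)/(1 − r) = (2.7081 − 0.76413×3.9120)/0.23587 = -1.1924 → z₀ = 0.3035 m
V₃ = V₁ · ln(z₃/z₀)/ln(z₁/z₀) = 3.92 × 5.6351/3.9005 = 5.6633 m/s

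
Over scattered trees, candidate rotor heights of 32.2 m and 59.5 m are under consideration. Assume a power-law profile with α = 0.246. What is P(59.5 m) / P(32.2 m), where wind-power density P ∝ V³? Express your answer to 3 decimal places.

Speed ratio: V_B/V_A = (z_B/z_A)^α = (59.5/32.2)^0.246 = (1.8478)^0.246 = 1.16305
Power-density ratio: P_B/P_A = (V_B/V_A)³ = (1.16305)³ = 1.57324

1.573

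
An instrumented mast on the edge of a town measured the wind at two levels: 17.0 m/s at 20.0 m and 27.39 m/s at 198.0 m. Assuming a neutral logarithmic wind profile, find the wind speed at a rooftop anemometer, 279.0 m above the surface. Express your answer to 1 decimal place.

28.9 m/s

Log law: V ∝ ln(z/z₀). From the pair, with r = V₁/V₂ = 0.62066,
ln z₀ = (ln z₁ − r·ln z₂)/(1 − r) = (2.9957 − 0.62066×5.2883)/0.37934 = -0.7553 → z₀ = 0.4699 m
V₃ = V₁ · ln(z₃/z₀)/ln(z₁/z₀) = 17.0 × 6.3865/3.7510 = 28.9443 m/s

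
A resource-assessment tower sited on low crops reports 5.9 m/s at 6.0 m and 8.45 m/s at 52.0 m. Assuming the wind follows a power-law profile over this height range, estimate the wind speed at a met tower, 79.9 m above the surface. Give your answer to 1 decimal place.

First find α: α = ln(V₂/V₁)/ln(z₂/z₁) = ln(8.45/5.9)/ln(52.0/6.0) = 0.35921/2.15948 = 0.1663
Extrapolate from 52.0 m to 79.9 m: V₃ = 8.45 × (79.9/52.0)^0.1663 = 8.45 × 1.0741 = 9.0758 m/s

9.1 m/s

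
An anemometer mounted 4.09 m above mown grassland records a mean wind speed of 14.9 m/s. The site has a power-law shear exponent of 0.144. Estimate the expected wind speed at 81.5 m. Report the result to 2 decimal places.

22.92 m/s

Power-law profile: V₂ = V₁ · (z₂/z₁)^α
V₂ = 14.9 × (81.5/4.09)^0.144 = 14.9 × (19.9267)^0.144
    = 14.9 × 1.5386 = 22.9248 m/s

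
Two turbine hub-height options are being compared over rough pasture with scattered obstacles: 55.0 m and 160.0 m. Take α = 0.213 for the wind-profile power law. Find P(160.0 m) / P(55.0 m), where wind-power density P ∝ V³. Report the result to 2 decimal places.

1.98

Speed ratio: V_B/V_A = (z_B/z_A)^α = (160.0/55.0)^0.213 = (2.9091)^0.213 = 1.25539
Power-density ratio: P_B/P_A = (V_B/V_A)³ = (1.25539)³ = 1.97852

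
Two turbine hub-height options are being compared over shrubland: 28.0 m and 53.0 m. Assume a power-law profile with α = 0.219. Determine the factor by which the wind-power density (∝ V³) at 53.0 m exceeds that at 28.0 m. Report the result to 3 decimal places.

1.521

Speed ratio: V_B/V_A = (z_B/z_A)^α = (53.0/28.0)^0.219 = (1.8929)^0.219 = 1.14998
Power-density ratio: P_B/P_A = (V_B/V_A)³ = (1.14998)³ = 1.52078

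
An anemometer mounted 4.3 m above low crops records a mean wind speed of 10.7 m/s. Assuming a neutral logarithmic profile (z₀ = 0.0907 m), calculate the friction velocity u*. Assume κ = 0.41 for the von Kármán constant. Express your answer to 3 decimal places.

Log law: V(z) = (u*/κ) · ln(z/z₀) ⇒ u* = κ · V / ln(z/z₀)
u* = 0.41 × 10.7 / ln(4.3/0.0907) = 0.41 × 10.7 / 3.8588
   = 4.3870 / 3.8588 = 1.1369 m/s

u* ≈ 1.137 m/s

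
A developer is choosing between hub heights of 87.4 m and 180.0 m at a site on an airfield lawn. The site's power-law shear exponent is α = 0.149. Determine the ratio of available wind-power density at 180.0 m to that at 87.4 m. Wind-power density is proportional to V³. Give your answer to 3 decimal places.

Speed ratio: V_B/V_A = (z_B/z_A)^α = (180.0/87.4)^0.149 = (2.0595)^0.149 = 1.11365
Power-density ratio: P_B/P_A = (V_B/V_A)³ = (1.11365)³ = 1.38118

1.381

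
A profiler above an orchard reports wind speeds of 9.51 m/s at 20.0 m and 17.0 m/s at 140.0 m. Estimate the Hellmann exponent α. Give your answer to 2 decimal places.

Power law: V₂/V₁ = (z₂/z₁)^α ⇒ α = ln(V₂/V₁) / ln(z₂/z₁)
α = ln(17.0/9.51) / ln(140.0/20.0) = ln(1.7876) / ln(7.0000)
  = 0.58087 / 1.94591 = 0.29851

α ≈ 0.30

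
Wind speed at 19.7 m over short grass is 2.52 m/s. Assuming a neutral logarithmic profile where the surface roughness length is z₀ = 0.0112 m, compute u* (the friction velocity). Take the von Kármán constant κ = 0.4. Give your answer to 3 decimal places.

u* ≈ 0.135 m/s

Log law: V(z) = (u*/κ) · ln(z/z₀) ⇒ u* = κ · V / ln(z/z₀)
u* = 0.4 × 2.52 / ln(19.7/0.0112) = 0.4 × 2.52 / 7.4725
   = 1.0080 / 7.4725 = 0.1349 m/s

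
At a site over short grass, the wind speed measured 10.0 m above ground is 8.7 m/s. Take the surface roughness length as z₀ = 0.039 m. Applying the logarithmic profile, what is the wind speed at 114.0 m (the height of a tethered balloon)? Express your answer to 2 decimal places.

12.52 m/s

Log law: V(z) ∝ ln(z/z₀), so V₂/V₁ = ln(z₂/z₀) / ln(z₁/z₀).
ln(114.0/0.039) = 7.9804, ln(10.0/0.039) = 5.5468
V₂ = 8.7 × 7.9804/5.5468 = 8.7 × 1.4387 = 12.5171 m/s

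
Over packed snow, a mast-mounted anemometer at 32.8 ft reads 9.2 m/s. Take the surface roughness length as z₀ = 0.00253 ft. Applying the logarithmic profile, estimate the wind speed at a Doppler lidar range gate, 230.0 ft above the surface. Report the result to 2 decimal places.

11.09 m/s

Log law: V(z) ∝ ln(z/z₀), so V₂/V₁ = ln(z₂/z₀) / ln(z₁/z₀).
ln(230.0/0.00253) = 11.4176, ln(32.8/0.00253) = 9.4700
V₂ = 9.2 × 11.4176/9.4700 = 9.2 × 1.2057 = 11.0921 m/s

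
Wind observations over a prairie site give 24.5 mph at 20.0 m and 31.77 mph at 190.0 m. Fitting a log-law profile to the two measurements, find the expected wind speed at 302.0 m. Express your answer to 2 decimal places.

33.27 mph

Log law: V ∝ ln(z/z₀). From the pair, with r = V₁/V₂ = 0.77117,
ln z₀ = (ln z₁ − r·ln z₂)/(1 − r) = (2.9957 − 0.77117×5.2470)/0.22883 = -4.5912 → z₀ = 0.01014 m
V₃ = V₁ · ln(z₃/z₀)/ln(z₁/z₀) = 24.5 × 10.3016/7.5869 = 33.2664 mph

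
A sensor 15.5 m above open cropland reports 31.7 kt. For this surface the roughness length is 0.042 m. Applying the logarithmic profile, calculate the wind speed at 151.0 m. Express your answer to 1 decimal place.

Log law: V(z) ∝ ln(z/z₀), so V₂/V₁ = ln(z₂/z₀) / ln(z₁/z₀).
ln(151.0/0.042) = 8.1874, ln(15.5/0.042) = 5.9109
V₂ = 31.7 × 8.1874/5.9109 = 31.7 × 1.3851 = 43.9084 kt

43.9 kt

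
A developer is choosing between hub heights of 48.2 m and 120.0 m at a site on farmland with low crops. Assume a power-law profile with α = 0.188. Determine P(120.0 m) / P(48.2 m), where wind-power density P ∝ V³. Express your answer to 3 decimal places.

Speed ratio: V_B/V_A = (z_B/z_A)^α = (120.0/48.2)^0.188 = (2.4896)^0.188 = 1.18706
Power-density ratio: P_B/P_A = (V_B/V_A)³ = (1.18706)³ = 1.67271

1.673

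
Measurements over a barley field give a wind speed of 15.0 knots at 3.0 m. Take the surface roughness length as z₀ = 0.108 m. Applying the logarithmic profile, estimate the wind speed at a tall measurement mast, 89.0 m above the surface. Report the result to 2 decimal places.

Log law: V(z) ∝ ln(z/z₀), so V₂/V₁ = ln(z₂/z₀) / ln(z₁/z₀).
ln(89.0/0.108) = 6.7143, ln(3.0/0.108) = 3.3242
V₂ = 15.0 × 6.7143/3.3242 = 15.0 × 2.0198 = 30.2969 knots

30.30 knots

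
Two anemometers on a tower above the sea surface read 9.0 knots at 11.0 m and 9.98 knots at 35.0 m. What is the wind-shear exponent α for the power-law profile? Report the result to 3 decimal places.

α ≈ 0.089

Power law: V₂/V₁ = (z₂/z₁)^α ⇒ α = ln(V₂/V₁) / ln(z₂/z₁)
α = ln(9.98/9.0) / ln(35.0/11.0) = ln(1.1089) / ln(3.1818)
  = 0.10336 / 1.15745 = 0.08930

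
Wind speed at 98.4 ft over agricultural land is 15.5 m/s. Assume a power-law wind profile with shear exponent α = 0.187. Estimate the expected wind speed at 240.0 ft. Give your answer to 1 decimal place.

18.3 m/s

Power-law profile: V₂ = V₁ · (z₂/z₁)^α
V₂ = 15.5 × (240.0/98.4)^0.187 = 15.5 × (2.4390)^0.187
    = 15.5 × 1.1814 = 18.3122 m/s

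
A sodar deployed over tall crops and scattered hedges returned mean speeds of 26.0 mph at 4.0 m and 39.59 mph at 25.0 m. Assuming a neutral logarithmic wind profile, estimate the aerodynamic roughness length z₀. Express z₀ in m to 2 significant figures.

Log law: V(z) ∝ ln(z/z₀). With r = V₁/V₂ = 26.0/39.59 = 0.65673,
r · ln(z₂/z₀) = ln(z₁/z₀) ⇒ ln z₀ = (ln z₁ − r·ln z₂)/(1 − r)
ln z₀ = (1.38629 − 0.65673×3.21888) / 0.34327 = -2.1197
z₀ = exp(-2.1197) = 0.1201 m

z₀ ≈ 0.12 m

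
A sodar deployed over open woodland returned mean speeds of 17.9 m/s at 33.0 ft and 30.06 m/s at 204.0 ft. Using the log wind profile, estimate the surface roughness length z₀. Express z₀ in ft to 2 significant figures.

z₀ ≈ 2.3 ft

Log law: V(z) ∝ ln(z/z₀). With r = V₁/V₂ = 17.9/30.06 = 0.59548,
r · ln(z₂/z₀) = ln(z₁/z₀) ⇒ ln z₀ = (ln z₁ − r·ln z₂)/(1 − r)
ln z₀ = (3.49651 − 0.59548×5.31812) / 0.40452 = 0.8150
z₀ = exp(0.8150) = 2.259 ft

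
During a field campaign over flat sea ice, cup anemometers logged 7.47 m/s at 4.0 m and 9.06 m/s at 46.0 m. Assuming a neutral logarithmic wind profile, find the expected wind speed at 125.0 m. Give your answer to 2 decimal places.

Log law: V ∝ ln(z/z₀). From the pair, with r = V₁/V₂ = 0.82450,
ln z₀ = (ln z₁ − r·ln z₂)/(1 − r) = (1.3863 − 0.82450×3.8286)/0.17550 = -10.0881 → z₀ = 0.00004157 m
V₃ = V₁ · ln(z₃/z₀)/ln(z₁/z₀) = 7.47 × 14.9164/11.4744 = 9.7108 m/s

9.71 m/s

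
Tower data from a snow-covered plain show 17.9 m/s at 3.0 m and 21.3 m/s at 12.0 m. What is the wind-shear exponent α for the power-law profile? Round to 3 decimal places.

Power law: V₂/V₁ = (z₂/z₁)^α ⇒ α = ln(V₂/V₁) / ln(z₂/z₁)
α = ln(21.3/17.9) / ln(12.0/3.0) = ln(1.1899) / ln(4.0000)
  = 0.17391 / 1.38629 = 0.12545

α ≈ 0.125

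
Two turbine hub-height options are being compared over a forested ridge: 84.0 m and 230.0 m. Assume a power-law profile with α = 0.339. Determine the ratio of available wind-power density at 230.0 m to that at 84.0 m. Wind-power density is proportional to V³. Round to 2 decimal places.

2.79

Speed ratio: V_B/V_A = (z_B/z_A)^α = (230.0/84.0)^0.339 = (2.7381)^0.339 = 1.40700
Power-density ratio: P_B/P_A = (V_B/V_A)³ = (1.40700)³ = 2.78538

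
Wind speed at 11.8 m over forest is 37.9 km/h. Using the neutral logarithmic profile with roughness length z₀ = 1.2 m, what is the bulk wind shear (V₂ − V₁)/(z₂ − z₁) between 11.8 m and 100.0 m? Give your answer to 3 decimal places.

0.402 km/h/m

Log law: V₂ = V₁ · ln(z₂/z₀)/ln(z₁/z₀) = 37.9 × 4.4228/2.2858 = 73.3343 km/h
ΔV/Δz = (73.3343 − 37.9)/(100.0 − 11.8) = 35.4343/88.2000 = 0.40175 km/h/m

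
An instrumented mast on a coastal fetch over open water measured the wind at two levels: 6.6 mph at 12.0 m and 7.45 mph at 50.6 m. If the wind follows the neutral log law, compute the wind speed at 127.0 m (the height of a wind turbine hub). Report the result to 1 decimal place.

8.0 mph

Log law: V ∝ ln(z/z₀). From the pair, with r = V₁/V₂ = 0.88591,
ln z₀ = (ln z₁ − r·ln z₂)/(1 − r) = (2.4849 − 0.88591×3.9240)/0.11409 = -8.6889 → z₀ = 0.0001685 m
V₃ = V₁ · ln(z₃/z₀)/ln(z₁/z₀) = 6.6 × 13.5330/11.1738 = 7.9936 mph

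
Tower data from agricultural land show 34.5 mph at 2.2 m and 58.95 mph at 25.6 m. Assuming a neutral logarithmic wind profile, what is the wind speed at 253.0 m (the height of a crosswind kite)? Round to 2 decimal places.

81.77 mph

Log law: V ∝ ln(z/z₀). From the pair, with r = V₁/V₂ = 0.58524,
ln z₀ = (ln z₁ − r·ln z₂)/(1 − r) = (0.7885 − 0.58524×3.2426)/0.41476 = -2.6744 → z₀ = 0.06895 m
V₃ = V₁ · ln(z₃/z₀)/ln(z₁/z₀) = 34.5 × 8.2078/3.4629 = 81.7727 mph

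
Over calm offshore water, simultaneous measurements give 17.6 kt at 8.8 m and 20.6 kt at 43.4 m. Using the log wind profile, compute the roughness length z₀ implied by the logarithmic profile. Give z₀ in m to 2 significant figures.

z₀ ≈ 0.00076 m

Log law: V(z) ∝ ln(z/z₀). With r = V₁/V₂ = 17.6/20.6 = 0.85437,
r · ln(z₂/z₀) = ln(z₁/z₀) ⇒ ln z₀ = (ln z₁ − r·ln z₂)/(1 − r)
ln z₀ = (2.17475 − 0.85437×3.77046) / 0.14563 = -7.1867
z₀ = exp(-7.1867) = 0.0007566 m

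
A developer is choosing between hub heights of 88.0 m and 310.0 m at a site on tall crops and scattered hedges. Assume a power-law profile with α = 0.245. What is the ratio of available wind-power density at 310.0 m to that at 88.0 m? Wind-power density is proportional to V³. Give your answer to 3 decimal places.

2.523

Speed ratio: V_B/V_A = (z_B/z_A)^α = (310.0/88.0)^0.245 = (3.5227)^0.245 = 1.36140
Power-density ratio: P_B/P_A = (V_B/V_A)³ = (1.36140)³ = 2.52323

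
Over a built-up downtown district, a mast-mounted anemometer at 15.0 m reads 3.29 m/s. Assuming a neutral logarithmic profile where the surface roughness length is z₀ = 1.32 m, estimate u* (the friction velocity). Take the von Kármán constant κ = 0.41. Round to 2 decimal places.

Log law: V(z) = (u*/κ) · ln(z/z₀) ⇒ u* = κ · V / ln(z/z₀)
u* = 0.41 × 3.29 / ln(15.0/1.32) = 0.41 × 3.29 / 2.4304
   = 1.3489 / 2.4304 = 0.5550 m/s

u* ≈ 0.56 m/s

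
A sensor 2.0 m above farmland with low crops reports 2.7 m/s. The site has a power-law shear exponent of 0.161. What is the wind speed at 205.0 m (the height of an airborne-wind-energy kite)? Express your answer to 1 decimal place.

5.7 m/s

Power-law profile: V₂ = V₁ · (z₂/z₁)^α
V₂ = 2.7 × (205.0/2.0)^0.161 = 2.7 × (102.5000)^0.161
    = 2.7 × 2.1073 = 5.6897 m/s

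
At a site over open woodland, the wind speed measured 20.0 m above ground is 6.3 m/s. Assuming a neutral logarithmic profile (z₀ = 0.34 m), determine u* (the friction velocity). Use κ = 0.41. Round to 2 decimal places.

u* ≈ 0.63 m/s

Log law: V(z) = (u*/κ) · ln(z/z₀) ⇒ u* = κ · V / ln(z/z₀)
u* = 0.41 × 6.3 / ln(20.0/0.34) = 0.41 × 6.3 / 4.0745
   = 2.5830 / 4.0745 = 0.6339 m/s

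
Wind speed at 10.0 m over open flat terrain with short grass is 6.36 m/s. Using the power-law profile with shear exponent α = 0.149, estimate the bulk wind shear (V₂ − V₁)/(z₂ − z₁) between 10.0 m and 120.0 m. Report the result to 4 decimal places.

0.0259 m/s/m

Power law: V₂ = V₁ · (z₂/z₁)^α = 6.36 × (12.0000)^0.149 = 9.2099 m/s
ΔV/Δz = (9.2099 − 6.36)/(120.0 − 10.0) = 2.8499/110.0000 = 0.02591 m/s/m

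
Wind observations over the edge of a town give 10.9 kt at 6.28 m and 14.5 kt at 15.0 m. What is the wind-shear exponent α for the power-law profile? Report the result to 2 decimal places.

α ≈ 0.33

Power law: V₂/V₁ = (z₂/z₁)^α ⇒ α = ln(V₂/V₁) / ln(z₂/z₁)
α = ln(14.5/10.9) / ln(15.0/6.28) = ln(1.3303) / ln(2.3885)
  = 0.28539 / 0.87068 = 0.32777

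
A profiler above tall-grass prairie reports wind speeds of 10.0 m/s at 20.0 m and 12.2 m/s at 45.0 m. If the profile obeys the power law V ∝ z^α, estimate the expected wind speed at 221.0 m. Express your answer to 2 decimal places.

18.02 m/s

First find α: α = ln(V₂/V₁)/ln(z₂/z₁) = ln(12.2/10.0)/ln(45.0/20.0) = 0.19885/0.81093 = 0.2452
Extrapolate from 45.0 m to 221.0 m: V₃ = 12.2 × (221.0/45.0)^0.2452 = 12.2 × 1.4774 = 18.0238 m/s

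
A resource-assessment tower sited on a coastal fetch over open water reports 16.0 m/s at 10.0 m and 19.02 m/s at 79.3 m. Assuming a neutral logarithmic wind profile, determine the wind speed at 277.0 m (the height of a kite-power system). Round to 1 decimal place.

Log law: V ∝ ln(z/z₀). From the pair, with r = V₁/V₂ = 0.84122,
ln z₀ = (ln z₁ − r·ln z₂)/(1 − r) = (2.3026 − 0.84122×4.3732)/0.15878 = -8.6678 → z₀ = 0.0001720 m
V₃ = V₁ · ln(z₃/z₀)/ln(z₁/z₀) = 16.0 × 14.2918/10.9703 = 20.8442 m/s

20.8 m/s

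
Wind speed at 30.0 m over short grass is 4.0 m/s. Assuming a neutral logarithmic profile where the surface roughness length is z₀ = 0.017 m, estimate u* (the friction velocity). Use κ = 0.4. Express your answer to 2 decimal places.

Log law: V(z) = (u*/κ) · ln(z/z₀) ⇒ u* = κ · V / ln(z/z₀)
u* = 0.4 × 4.0 / ln(30.0/0.017) = 0.4 × 4.0 / 7.4757
   = 1.6000 / 7.4757 = 0.2140 m/s

u* ≈ 0.21 m/s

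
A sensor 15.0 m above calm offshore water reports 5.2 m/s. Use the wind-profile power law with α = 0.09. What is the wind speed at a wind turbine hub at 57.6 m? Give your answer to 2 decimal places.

5.87 m/s

Power-law profile: V₂ = V₁ · (z₂/z₁)^α
V₂ = 5.2 × (57.6/15.0)^0.09 = 5.2 × (3.8400)^0.09
    = 5.2 × 1.1287 = 5.8694 m/s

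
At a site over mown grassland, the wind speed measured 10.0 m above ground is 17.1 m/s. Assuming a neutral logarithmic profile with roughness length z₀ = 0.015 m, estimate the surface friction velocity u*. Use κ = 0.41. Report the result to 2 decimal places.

Log law: V(z) = (u*/κ) · ln(z/z₀) ⇒ u* = κ · V / ln(z/z₀)
u* = 0.41 × 17.1 / ln(10.0/0.015) = 0.41 × 17.1 / 6.5023
   = 7.0110 / 6.5023 = 1.0782 m/s

u* ≈ 1.08 m/s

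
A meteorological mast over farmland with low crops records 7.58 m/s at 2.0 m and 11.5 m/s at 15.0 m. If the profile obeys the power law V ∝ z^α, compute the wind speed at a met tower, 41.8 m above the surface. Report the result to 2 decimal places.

First find α: α = ln(V₂/V₁)/ln(z₂/z₁) = ln(11.5/7.58)/ln(15.0/2.0) = 0.41683/2.01490 = 0.2069
Extrapolate from 15.0 m to 41.8 m: V₃ = 11.5 × (41.8/15.0)^0.2069 = 11.5 × 1.2362 = 14.2159 m/s

14.22 m/s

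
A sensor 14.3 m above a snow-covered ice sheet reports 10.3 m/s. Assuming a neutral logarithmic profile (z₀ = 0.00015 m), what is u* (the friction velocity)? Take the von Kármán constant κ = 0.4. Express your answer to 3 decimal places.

Log law: V(z) = (u*/κ) · ln(z/z₀) ⇒ u* = κ · V / ln(z/z₀)
u* = 0.4 × 10.3 / ln(14.3/0.00015) = 0.4 × 10.3 / 11.4651
   = 4.1200 / 11.4651 = 0.3594 m/s

u* ≈ 0.359 m/s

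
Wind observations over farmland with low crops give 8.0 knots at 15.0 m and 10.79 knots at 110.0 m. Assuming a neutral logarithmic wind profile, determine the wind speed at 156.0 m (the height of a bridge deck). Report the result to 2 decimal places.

11.28 knots

Log law: V ∝ ln(z/z₀). From the pair, with r = V₁/V₂ = 0.74143,
ln z₀ = (ln z₁ − r·ln z₂)/(1 − r) = (2.7081 − 0.74143×4.7005)/0.25857 = -3.0050 → z₀ = 0.04954 m
V₃ = V₁ · ln(z₃/z₀)/ln(z₁/z₀) = 8.0 × 8.0549/5.7131 = 11.2792 knots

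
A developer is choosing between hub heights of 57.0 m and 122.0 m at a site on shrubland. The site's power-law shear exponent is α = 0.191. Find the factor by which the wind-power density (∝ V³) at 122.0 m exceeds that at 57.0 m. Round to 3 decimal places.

Speed ratio: V_B/V_A = (z_B/z_A)^α = (122.0/57.0)^0.191 = (2.1404)^0.191 = 1.15644
Power-density ratio: P_B/P_A = (V_B/V_A)³ = (1.15644)³ = 1.54656

1.547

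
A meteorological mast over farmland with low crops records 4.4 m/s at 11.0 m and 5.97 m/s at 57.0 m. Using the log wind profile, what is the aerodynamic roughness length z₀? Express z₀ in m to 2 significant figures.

Log law: V(z) ∝ ln(z/z₀). With r = V₁/V₂ = 4.4/5.97 = 0.73702,
r · ln(z₂/z₀) = ln(z₁/z₀) ⇒ ln z₀ = (ln z₁ − r·ln z₂)/(1 − r)
ln z₀ = (2.39790 − 0.73702×4.04305) / 0.26298 = -2.2127
z₀ = exp(-2.2127) = 0.1094 m

z₀ ≈ 0.11 m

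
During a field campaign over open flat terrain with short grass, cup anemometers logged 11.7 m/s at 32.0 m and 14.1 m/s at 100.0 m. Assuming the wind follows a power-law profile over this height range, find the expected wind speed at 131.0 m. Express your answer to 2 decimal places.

14.74 m/s

First find α: α = ln(V₂/V₁)/ln(z₂/z₁) = ln(14.1/11.7)/ln(100.0/32.0) = 0.18659/1.13943 = 0.1638
Extrapolate from 100.0 m to 131.0 m: V₃ = 14.1 × (131.0/100.0)^0.1638 = 14.1 × 1.0452 = 14.7375 m/s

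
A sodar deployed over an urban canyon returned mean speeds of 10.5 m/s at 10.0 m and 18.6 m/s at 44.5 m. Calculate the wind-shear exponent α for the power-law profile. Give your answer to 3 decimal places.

α ≈ 0.383

Power law: V₂/V₁ = (z₂/z₁)^α ⇒ α = ln(V₂/V₁) / ln(z₂/z₁)
α = ln(18.6/10.5) / ln(44.5/10.0) = ln(1.7714) / ln(4.4500)
  = 0.57179 / 1.49290 = 0.38300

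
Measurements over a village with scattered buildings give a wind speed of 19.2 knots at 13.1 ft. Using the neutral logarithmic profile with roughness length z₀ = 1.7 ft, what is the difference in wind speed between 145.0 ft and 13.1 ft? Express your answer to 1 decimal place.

22.6 knots

Log law: V₂ = V₁ · ln(z₂/z₀)/ln(z₁/z₀) = 19.2 × 4.4461/2.0420 = 41.8050 knots
ΔV = 41.8050 − 19.2 = 22.6050 knots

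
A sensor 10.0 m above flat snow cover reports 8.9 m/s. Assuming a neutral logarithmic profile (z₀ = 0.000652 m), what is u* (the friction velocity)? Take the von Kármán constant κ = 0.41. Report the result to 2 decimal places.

Log law: V(z) = (u*/κ) · ln(z/z₀) ⇒ u* = κ · V / ln(z/z₀)
u* = 0.41 × 8.9 / ln(10.0/0.000652) = 0.41 × 8.9 / 9.6381
   = 3.6490 / 9.6381 = 0.3786 m/s

u* ≈ 0.38 m/s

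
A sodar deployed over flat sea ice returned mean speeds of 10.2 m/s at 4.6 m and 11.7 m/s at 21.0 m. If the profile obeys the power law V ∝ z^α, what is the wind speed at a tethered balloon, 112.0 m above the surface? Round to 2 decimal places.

First find α: α = ln(V₂/V₁)/ln(z₂/z₁) = ln(11.7/10.2)/ln(21.0/4.6) = 0.13720/1.51847 = 0.0904
Extrapolate from 21.0 m to 112.0 m: V₃ = 11.7 × (112.0/21.0)^0.0904 = 11.7 × 1.1633 = 13.6105 m/s

13.61 m/s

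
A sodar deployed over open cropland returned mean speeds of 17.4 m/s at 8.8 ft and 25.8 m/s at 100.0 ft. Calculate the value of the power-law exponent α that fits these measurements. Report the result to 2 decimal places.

α ≈ 0.16

Power law: V₂/V₁ = (z₂/z₁)^α ⇒ α = ln(V₂/V₁) / ln(z₂/z₁)
α = ln(25.8/17.4) / ln(100.0/8.8) = ln(1.4828) / ln(11.3636)
  = 0.39390 / 2.43042 = 0.16207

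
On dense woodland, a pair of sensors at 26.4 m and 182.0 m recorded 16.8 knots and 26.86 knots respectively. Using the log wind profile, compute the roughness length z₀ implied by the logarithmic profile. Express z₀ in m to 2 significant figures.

z₀ ≈ 1.1 m

Log law: V(z) ∝ ln(z/z₀). With r = V₁/V₂ = 16.8/26.86 = 0.62547,
r · ln(z₂/z₀) = ln(z₁/z₀) ⇒ ln z₀ = (ln z₁ − r·ln z₂)/(1 − r)
ln z₀ = (3.27336 − 0.62547×5.20401) / 0.37453 = 0.0492
z₀ = exp(0.0492) = 1.050 m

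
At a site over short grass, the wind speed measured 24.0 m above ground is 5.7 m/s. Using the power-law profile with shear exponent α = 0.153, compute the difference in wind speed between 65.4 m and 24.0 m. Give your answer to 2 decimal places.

0.94 m/s

Power law: V₂ = V₁ · (z₂/z₁)^α = 5.7 × (2.7250)^0.153 = 6.6449 m/s
ΔV = 6.6449 − 5.7 = 0.9449 m/s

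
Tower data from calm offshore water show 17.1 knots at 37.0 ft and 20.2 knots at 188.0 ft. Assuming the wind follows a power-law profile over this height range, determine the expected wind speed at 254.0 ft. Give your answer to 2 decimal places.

20.83 knots

First find α: α = ln(V₂/V₁)/ln(z₂/z₁) = ln(20.2/17.1)/ln(188.0/37.0) = 0.16660/1.62552 = 0.1025
Extrapolate from 188.0 ft to 254.0 ft: V₃ = 20.2 × (254.0/188.0)^0.1025 = 20.2 × 1.0313 = 20.8327 knots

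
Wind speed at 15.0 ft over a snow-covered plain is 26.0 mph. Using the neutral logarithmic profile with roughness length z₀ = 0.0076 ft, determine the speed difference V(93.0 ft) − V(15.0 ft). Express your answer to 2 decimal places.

Log law: V₂ = V₁ · ln(z₂/z₀)/ln(z₁/z₀) = 26.0 × 9.4122/7.5877 = 32.2520 mph
ΔV = 32.2520 − 26.0 = 6.2520 mph

6.25 mph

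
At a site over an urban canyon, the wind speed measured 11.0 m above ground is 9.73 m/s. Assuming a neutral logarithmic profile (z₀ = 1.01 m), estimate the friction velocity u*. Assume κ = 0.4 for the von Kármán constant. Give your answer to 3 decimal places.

u* ≈ 1.630 m/s

Log law: V(z) = (u*/κ) · ln(z/z₀) ⇒ u* = κ · V / ln(z/z₀)
u* = 0.4 × 9.73 / ln(11.0/1.01) = 0.4 × 9.73 / 2.3879
   = 3.8920 / 2.3879 = 1.6299 m/s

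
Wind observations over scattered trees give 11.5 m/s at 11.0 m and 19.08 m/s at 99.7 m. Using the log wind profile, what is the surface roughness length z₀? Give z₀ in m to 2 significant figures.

z₀ ≈ 0.39 m

Log law: V(z) ∝ ln(z/z₀). With r = V₁/V₂ = 11.5/19.08 = 0.60273,
r · ln(z₂/z₀) = ln(z₁/z₀) ⇒ ln z₀ = (ln z₁ − r·ln z₂)/(1 − r)
ln z₀ = (2.39790 − 0.60273×4.60217) / 0.39727 = -0.9463
z₀ = exp(-0.9463) = 0.3882 m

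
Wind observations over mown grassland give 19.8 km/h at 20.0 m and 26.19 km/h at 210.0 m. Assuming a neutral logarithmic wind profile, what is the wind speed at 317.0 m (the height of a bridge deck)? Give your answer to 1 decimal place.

Log law: V ∝ ln(z/z₀). From the pair, with r = V₁/V₂ = 0.75601,
ln z₀ = (ln z₁ − r·ln z₂)/(1 − r) = (2.9957 − 0.75601×5.3471)/0.24399 = -4.2902 → z₀ = 0.01370 m
V₃ = V₁ · ln(z₃/z₀)/ln(z₁/z₀) = 19.8 × 10.0491/7.2860 = 27.3091 km/h

27.3 km/h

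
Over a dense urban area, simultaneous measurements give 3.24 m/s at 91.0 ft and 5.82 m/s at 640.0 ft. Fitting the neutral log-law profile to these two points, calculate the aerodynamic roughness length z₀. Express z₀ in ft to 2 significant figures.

Log law: V(z) ∝ ln(z/z₀). With r = V₁/V₂ = 3.24/5.82 = 0.55670,
r · ln(z₂/z₀) = ln(z₁/z₀) ⇒ ln z₀ = (ln z₁ − r·ln z₂)/(1 − r)
ln z₀ = (4.51086 − 0.55670×6.46147) / 0.44330 = 2.0613
z₀ = exp(2.0613) = 7.856 ft

z₀ ≈ 7.9 ft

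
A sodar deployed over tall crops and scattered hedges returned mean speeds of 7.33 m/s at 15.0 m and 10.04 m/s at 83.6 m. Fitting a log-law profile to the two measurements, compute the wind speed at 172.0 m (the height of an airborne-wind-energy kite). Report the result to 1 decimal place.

Log law: V ∝ ln(z/z₀). From the pair, with r = V₁/V₂ = 0.73008,
ln z₀ = (ln z₁ − r·ln z₂)/(1 − r) = (2.7081 − 0.73008×4.4260)/0.26992 = -1.9388 → z₀ = 0.1439 m
V₃ = V₁ · ln(z₃/z₀)/ln(z₁/z₀) = 7.33 × 7.0863/4.6468 = 11.1780 m/s

11.2 m/s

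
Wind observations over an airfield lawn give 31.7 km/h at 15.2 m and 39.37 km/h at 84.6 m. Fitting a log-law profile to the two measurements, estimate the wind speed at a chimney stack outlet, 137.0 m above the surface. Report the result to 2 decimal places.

41.52 km/h

Log law: V ∝ ln(z/z₀). From the pair, with r = V₁/V₂ = 0.80518,
ln z₀ = (ln z₁ − r·ln z₂)/(1 − r) = (2.7213 − 0.80518×4.4379)/0.19482 = -4.3735 → z₀ = 0.01261 m
V₃ = V₁ · ln(z₃/z₀)/ln(z₁/z₀) = 31.7 × 9.2935/7.0948 = 41.5238 km/h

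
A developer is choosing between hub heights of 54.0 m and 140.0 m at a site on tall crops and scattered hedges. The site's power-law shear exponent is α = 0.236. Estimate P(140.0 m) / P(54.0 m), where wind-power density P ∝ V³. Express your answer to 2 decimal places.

1.96

Speed ratio: V_B/V_A = (z_B/z_A)^α = (140.0/54.0)^0.236 = (2.5926)^0.236 = 1.25211
Power-density ratio: P_B/P_A = (V_B/V_A)³ = (1.25211)³ = 1.96302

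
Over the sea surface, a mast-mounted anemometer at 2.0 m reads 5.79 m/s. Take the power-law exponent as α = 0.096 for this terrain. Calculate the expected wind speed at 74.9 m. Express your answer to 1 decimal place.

8.2 m/s

Power-law profile: V₂ = V₁ · (z₂/z₁)^α
V₂ = 5.79 × (74.9/2.0)^0.096 = 5.79 × (37.4500)^0.096
    = 5.79 × 1.4160 = 8.1984 m/s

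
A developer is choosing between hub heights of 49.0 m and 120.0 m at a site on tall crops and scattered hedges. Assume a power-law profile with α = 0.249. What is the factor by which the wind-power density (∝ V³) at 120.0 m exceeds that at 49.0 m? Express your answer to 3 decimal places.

1.952

Speed ratio: V_B/V_A = (z_B/z_A)^α = (120.0/49.0)^0.249 = (2.4490)^0.249 = 1.24985
Power-density ratio: P_B/P_A = (V_B/V_A)³ = (1.24985)³ = 1.95241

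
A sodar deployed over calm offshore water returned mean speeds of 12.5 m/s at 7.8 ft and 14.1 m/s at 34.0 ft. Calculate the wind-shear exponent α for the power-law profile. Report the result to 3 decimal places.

α ≈ 0.082

Power law: V₂/V₁ = (z₂/z₁)^α ⇒ α = ln(V₂/V₁) / ln(z₂/z₁)
α = ln(14.1/12.5) / ln(34.0/7.8) = ln(1.1280) / ln(4.3590)
  = 0.12045 / 1.47224 = 0.08181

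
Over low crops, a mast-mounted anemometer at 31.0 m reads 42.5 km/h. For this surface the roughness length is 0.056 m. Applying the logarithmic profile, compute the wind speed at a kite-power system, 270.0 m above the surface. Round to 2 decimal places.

57.06 km/h

Log law: V(z) ∝ ln(z/z₀), so V₂/V₁ = ln(z₂/z₀) / ln(z₁/z₀).
ln(270.0/0.056) = 8.4808, ln(31.0/0.056) = 6.3164
V₂ = 42.5 × 8.4808/6.3164 = 42.5 × 1.3427 = 57.0635 km/h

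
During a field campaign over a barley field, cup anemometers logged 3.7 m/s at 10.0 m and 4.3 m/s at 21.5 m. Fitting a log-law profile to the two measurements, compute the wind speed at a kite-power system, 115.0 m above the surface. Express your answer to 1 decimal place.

Log law: V ∝ ln(z/z₀). From the pair, with r = V₁/V₂ = 0.86047,
ln z₀ = (ln z₁ − r·ln z₂)/(1 − r) = (2.3026 − 0.86047×3.0681)/0.13953 = -2.4178 → z₀ = 0.08912 m
V₃ = V₁ · ln(z₃/z₀)/ln(z₁/z₀) = 3.7 × 7.1627/4.7204 = 5.6144 m/s

5.6 m/s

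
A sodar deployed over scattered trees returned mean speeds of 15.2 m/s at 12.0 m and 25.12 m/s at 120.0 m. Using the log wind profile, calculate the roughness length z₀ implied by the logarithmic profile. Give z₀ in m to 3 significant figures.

Log law: V(z) ∝ ln(z/z₀). With r = V₁/V₂ = 15.2/25.12 = 0.60510,
r · ln(z₂/z₀) = ln(z₁/z₀) ⇒ ln z₀ = (ln z₁ − r·ln z₂)/(1 − r)
ln z₀ = (2.48491 − 0.60510×4.78749) / 0.39490 = -1.0432
z₀ = exp(-1.0432) = 0.3523 m

z₀ ≈ 0.352 m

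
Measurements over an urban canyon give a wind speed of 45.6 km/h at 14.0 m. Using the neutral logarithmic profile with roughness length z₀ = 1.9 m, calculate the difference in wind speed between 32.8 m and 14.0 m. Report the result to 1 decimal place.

Log law: V₂ = V₁ · ln(z₂/z₀)/ln(z₁/z₀) = 45.6 × 2.8486/1.9972 = 65.0384 km/h
ΔV = 65.0384 − 45.6 = 19.4384 km/h

19.4 km/h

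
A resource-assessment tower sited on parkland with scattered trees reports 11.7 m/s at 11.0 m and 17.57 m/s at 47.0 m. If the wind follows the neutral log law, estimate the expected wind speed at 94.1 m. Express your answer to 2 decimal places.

Log law: V ∝ ln(z/z₀). From the pair, with r = V₁/V₂ = 0.66591,
ln z₀ = (ln z₁ − r·ln z₂)/(1 − r) = (2.3979 − 0.66591×3.8501)/0.33409 = -0.4967 → z₀ = 0.6085 m
V₃ = V₁ · ln(z₃/z₀)/ln(z₁/z₀) = 11.7 × 5.0411/2.8946 = 20.3760 m/s

20.38 m/s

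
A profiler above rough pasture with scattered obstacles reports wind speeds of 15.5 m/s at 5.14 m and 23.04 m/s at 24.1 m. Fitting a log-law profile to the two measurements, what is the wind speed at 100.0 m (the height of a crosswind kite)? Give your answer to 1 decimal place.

30.0 m/s

Log law: V ∝ ln(z/z₀). From the pair, with r = V₁/V₂ = 0.67274,
ln z₀ = (ln z₁ − r·ln z₂)/(1 − r) = (1.6371 − 0.67274×3.1822)/0.32726 = -1.5393 → z₀ = 0.2145 m
V₃ = V₁ · ln(z₃/z₀)/ln(z₁/z₀) = 15.5 × 6.1445/3.1764 = 29.9837 m/s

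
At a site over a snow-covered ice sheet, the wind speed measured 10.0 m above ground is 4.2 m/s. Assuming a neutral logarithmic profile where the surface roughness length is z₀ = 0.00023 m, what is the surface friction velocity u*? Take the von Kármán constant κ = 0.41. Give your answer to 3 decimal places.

Log law: V(z) = (u*/κ) · ln(z/z₀) ⇒ u* = κ · V / ln(z/z₀)
u* = 0.41 × 4.2 / ln(10.0/0.00023) = 0.41 × 4.2 / 10.6800
   = 1.7220 / 10.6800 = 0.1612 m/s

u* ≈ 0.161 m/s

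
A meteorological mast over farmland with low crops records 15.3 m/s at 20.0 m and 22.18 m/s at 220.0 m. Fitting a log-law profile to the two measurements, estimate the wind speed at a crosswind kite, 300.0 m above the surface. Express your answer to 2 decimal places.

Log law: V ∝ ln(z/z₀). From the pair, with r = V₁/V₂ = 0.68981,
ln z₀ = (ln z₁ − r·ln z₂)/(1 − r) = (2.9957 − 0.68981×5.3936)/0.31019 = -2.3368 → z₀ = 0.09664 m
V₃ = V₁ · ln(z₃/z₀)/ln(z₁/z₀) = 15.3 × 8.0406/5.3325 = 23.0699 m/s

23.07 m/s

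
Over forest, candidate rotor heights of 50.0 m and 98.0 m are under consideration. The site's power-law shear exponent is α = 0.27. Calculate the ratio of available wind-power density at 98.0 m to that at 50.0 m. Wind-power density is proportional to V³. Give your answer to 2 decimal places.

1.72

Speed ratio: V_B/V_A = (z_B/z_A)^α = (98.0/50.0)^0.27 = (1.9600)^0.27 = 1.19925
Power-density ratio: P_B/P_A = (V_B/V_A)³ = (1.19925)³ = 1.72476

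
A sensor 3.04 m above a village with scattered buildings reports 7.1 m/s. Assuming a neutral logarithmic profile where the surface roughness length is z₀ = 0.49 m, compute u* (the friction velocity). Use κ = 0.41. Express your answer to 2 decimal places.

Log law: V(z) = (u*/κ) · ln(z/z₀) ⇒ u* = κ · V / ln(z/z₀)
u* = 0.41 × 7.1 / ln(3.04/0.49) = 0.41 × 7.1 / 1.8252
   = 2.9110 / 1.8252 = 1.5949 m/s

u* ≈ 1.59 m/s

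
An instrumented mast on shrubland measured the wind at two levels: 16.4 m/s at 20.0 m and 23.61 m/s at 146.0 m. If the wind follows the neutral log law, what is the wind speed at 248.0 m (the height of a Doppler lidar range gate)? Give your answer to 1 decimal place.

25.5 m/s

Log law: V ∝ ln(z/z₀). From the pair, with r = V₁/V₂ = 0.69462,
ln z₀ = (ln z₁ − r·ln z₂)/(1 − r) = (2.9957 − 0.69462×4.9836)/0.30538 = -1.5259 → z₀ = 0.2174 m
V₃ = V₁ · ln(z₃/z₀)/ln(z₁/z₀) = 16.4 × 7.0394/4.5217 = 25.5317 m/s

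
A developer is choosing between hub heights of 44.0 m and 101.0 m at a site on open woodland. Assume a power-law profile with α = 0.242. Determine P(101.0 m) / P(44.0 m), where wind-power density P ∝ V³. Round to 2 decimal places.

Speed ratio: V_B/V_A = (z_B/z_A)^α = (101.0/44.0)^0.242 = (2.2955)^0.242 = 1.22273
Power-density ratio: P_B/P_A = (V_B/V_A)³ = (1.22273)³ = 1.82806

1.83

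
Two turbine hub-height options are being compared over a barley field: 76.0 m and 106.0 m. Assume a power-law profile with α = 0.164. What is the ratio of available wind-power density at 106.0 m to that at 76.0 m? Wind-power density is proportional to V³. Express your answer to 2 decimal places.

Speed ratio: V_B/V_A = (z_B/z_A)^α = (106.0/76.0)^0.164 = (1.3947)^0.164 = 1.05608
Power-density ratio: P_B/P_A = (V_B/V_A)³ = (1.05608)³ = 1.17785

1.18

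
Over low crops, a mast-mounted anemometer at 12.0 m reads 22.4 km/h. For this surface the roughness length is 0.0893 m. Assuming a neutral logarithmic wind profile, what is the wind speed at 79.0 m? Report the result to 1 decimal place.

31.0 km/h

Log law: V(z) ∝ ln(z/z₀), so V₂/V₁ = ln(z₂/z₀) / ln(z₁/z₀).
ln(79.0/0.0893) = 6.7852, ln(12.0/0.0893) = 4.9007
V₂ = 22.4 × 6.7852/4.9007 = 22.4 × 1.3845 = 31.0139 km/h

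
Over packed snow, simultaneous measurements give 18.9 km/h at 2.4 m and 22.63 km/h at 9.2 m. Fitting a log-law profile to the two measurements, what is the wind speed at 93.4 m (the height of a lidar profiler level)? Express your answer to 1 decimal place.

Log law: V ∝ ln(z/z₀). From the pair, with r = V₁/V₂ = 0.83517,
ln z₀ = (ln z₁ − r·ln z₂)/(1 − r) = (0.8755 − 0.83517×2.2192)/0.16483 = -5.9333 → z₀ = 0.002650 m
V₃ = V₁ · ln(z₃/z₀)/ln(z₁/z₀) = 18.9 × 10.4702/6.8087 = 29.0635 km/h

29.1 km/h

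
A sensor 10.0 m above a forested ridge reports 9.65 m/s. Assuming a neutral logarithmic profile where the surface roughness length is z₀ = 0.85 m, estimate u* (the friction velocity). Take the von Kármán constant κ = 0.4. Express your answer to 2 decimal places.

Log law: V(z) = (u*/κ) · ln(z/z₀) ⇒ u* = κ · V / ln(z/z₀)
u* = 0.4 × 9.65 / ln(10.0/0.85) = 0.4 × 9.65 / 2.4651
   = 3.8600 / 2.4651 = 1.5659 m/s

u* ≈ 1.57 m/s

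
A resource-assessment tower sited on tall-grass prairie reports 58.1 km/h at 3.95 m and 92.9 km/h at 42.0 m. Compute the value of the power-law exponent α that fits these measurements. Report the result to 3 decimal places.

Power law: V₂/V₁ = (z₂/z₁)^α ⇒ α = ln(V₂/V₁) / ln(z₂/z₁)
α = ln(92.9/58.1) / ln(42.0/3.95) = ln(1.5990) / ln(10.6329)
  = 0.46936 / 2.36395 = 0.19855

α ≈ 0.199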